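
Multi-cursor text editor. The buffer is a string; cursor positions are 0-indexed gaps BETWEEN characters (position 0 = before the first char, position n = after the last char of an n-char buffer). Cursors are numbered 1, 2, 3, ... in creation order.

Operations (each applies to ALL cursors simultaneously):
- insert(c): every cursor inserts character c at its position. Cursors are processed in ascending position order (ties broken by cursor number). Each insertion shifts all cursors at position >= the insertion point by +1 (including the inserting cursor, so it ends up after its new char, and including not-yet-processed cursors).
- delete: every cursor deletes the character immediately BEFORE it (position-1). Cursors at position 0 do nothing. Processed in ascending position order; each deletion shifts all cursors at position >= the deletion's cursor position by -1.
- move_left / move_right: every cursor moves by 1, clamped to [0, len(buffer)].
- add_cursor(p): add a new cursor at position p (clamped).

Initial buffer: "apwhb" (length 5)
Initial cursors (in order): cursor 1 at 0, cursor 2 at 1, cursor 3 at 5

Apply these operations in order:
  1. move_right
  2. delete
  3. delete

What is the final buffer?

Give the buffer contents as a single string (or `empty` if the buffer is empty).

After op 1 (move_right): buffer="apwhb" (len 5), cursors c1@1 c2@2 c3@5, authorship .....
After op 2 (delete): buffer="wh" (len 2), cursors c1@0 c2@0 c3@2, authorship ..
After op 3 (delete): buffer="w" (len 1), cursors c1@0 c2@0 c3@1, authorship .

Answer: w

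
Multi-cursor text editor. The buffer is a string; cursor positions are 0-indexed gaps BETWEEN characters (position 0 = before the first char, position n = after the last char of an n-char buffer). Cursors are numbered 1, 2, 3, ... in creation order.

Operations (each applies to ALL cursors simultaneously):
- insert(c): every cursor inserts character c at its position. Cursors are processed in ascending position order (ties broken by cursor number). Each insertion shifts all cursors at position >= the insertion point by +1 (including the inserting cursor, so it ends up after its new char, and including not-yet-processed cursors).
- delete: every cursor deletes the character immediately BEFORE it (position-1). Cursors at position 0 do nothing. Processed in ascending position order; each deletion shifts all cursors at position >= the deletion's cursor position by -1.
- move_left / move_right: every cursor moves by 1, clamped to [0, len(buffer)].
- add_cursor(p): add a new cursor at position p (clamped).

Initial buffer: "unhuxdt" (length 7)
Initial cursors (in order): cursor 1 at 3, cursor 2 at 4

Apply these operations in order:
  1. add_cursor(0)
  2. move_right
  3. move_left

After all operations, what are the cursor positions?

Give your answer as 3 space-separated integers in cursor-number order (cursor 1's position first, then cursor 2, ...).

Answer: 3 4 0

Derivation:
After op 1 (add_cursor(0)): buffer="unhuxdt" (len 7), cursors c3@0 c1@3 c2@4, authorship .......
After op 2 (move_right): buffer="unhuxdt" (len 7), cursors c3@1 c1@4 c2@5, authorship .......
After op 3 (move_left): buffer="unhuxdt" (len 7), cursors c3@0 c1@3 c2@4, authorship .......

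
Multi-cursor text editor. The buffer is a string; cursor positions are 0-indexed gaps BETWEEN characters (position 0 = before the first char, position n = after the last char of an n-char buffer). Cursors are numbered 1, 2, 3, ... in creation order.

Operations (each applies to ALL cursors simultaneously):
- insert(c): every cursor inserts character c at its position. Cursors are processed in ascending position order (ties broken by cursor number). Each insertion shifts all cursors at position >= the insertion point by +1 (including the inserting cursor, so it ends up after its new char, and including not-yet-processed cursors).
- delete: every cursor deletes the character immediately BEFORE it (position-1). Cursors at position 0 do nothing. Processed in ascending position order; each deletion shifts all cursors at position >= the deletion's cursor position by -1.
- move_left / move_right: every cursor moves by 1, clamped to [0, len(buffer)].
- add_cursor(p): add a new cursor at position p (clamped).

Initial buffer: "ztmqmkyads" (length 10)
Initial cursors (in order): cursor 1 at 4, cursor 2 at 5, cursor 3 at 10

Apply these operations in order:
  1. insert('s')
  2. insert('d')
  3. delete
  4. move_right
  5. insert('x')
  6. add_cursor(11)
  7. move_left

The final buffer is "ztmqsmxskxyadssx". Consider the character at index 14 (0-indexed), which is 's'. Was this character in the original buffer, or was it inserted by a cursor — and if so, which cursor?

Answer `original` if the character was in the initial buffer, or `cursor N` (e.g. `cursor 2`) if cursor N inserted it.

Answer: cursor 3

Derivation:
After op 1 (insert('s')): buffer="ztmqsmskyadss" (len 13), cursors c1@5 c2@7 c3@13, authorship ....1.2.....3
After op 2 (insert('d')): buffer="ztmqsdmsdkyadssd" (len 16), cursors c1@6 c2@9 c3@16, authorship ....11.22.....33
After op 3 (delete): buffer="ztmqsmskyadss" (len 13), cursors c1@5 c2@7 c3@13, authorship ....1.2.....3
After op 4 (move_right): buffer="ztmqsmskyadss" (len 13), cursors c1@6 c2@8 c3@13, authorship ....1.2.....3
After op 5 (insert('x')): buffer="ztmqsmxskxyadssx" (len 16), cursors c1@7 c2@10 c3@16, authorship ....1.12.2....33
After op 6 (add_cursor(11)): buffer="ztmqsmxskxyadssx" (len 16), cursors c1@7 c2@10 c4@11 c3@16, authorship ....1.12.2....33
After op 7 (move_left): buffer="ztmqsmxskxyadssx" (len 16), cursors c1@6 c2@9 c4@10 c3@15, authorship ....1.12.2....33
Authorship (.=original, N=cursor N): . . . . 1 . 1 2 . 2 . . . . 3 3
Index 14: author = 3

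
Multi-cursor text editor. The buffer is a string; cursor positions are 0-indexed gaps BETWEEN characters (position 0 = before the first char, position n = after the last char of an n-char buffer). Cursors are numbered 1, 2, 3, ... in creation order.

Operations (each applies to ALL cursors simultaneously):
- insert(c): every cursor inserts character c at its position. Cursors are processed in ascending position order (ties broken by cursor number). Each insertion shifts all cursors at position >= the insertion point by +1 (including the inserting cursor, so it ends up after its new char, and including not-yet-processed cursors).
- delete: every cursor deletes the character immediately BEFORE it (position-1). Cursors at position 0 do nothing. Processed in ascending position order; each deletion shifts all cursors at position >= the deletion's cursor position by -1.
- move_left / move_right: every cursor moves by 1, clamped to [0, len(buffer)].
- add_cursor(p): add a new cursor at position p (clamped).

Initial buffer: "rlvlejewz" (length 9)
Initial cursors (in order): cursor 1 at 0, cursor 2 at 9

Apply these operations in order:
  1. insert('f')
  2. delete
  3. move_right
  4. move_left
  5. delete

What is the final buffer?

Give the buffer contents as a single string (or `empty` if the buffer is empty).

After op 1 (insert('f')): buffer="frlvlejewzf" (len 11), cursors c1@1 c2@11, authorship 1.........2
After op 2 (delete): buffer="rlvlejewz" (len 9), cursors c1@0 c2@9, authorship .........
After op 3 (move_right): buffer="rlvlejewz" (len 9), cursors c1@1 c2@9, authorship .........
After op 4 (move_left): buffer="rlvlejewz" (len 9), cursors c1@0 c2@8, authorship .........
After op 5 (delete): buffer="rlvlejez" (len 8), cursors c1@0 c2@7, authorship ........

Answer: rlvlejez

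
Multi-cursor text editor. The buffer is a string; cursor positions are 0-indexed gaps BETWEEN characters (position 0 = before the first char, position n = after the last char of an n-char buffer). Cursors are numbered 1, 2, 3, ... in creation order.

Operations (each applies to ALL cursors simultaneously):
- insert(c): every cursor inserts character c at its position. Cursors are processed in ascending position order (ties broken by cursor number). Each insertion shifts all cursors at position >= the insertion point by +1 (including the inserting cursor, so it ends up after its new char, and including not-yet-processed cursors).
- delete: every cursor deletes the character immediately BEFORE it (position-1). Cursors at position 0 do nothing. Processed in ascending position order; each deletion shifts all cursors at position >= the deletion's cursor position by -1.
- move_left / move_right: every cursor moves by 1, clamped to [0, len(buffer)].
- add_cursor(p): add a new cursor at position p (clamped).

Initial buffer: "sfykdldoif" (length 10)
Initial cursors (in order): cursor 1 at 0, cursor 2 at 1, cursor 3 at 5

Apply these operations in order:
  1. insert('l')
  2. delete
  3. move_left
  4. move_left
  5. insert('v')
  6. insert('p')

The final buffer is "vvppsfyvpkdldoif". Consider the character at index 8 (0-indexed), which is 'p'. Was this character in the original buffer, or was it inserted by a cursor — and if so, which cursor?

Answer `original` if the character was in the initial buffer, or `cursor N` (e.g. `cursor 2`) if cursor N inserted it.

Answer: cursor 3

Derivation:
After op 1 (insert('l')): buffer="lslfykdlldoif" (len 13), cursors c1@1 c2@3 c3@8, authorship 1.2....3.....
After op 2 (delete): buffer="sfykdldoif" (len 10), cursors c1@0 c2@1 c3@5, authorship ..........
After op 3 (move_left): buffer="sfykdldoif" (len 10), cursors c1@0 c2@0 c3@4, authorship ..........
After op 4 (move_left): buffer="sfykdldoif" (len 10), cursors c1@0 c2@0 c3@3, authorship ..........
After op 5 (insert('v')): buffer="vvsfyvkdldoif" (len 13), cursors c1@2 c2@2 c3@6, authorship 12...3.......
After op 6 (insert('p')): buffer="vvppsfyvpkdldoif" (len 16), cursors c1@4 c2@4 c3@9, authorship 1212...33.......
Authorship (.=original, N=cursor N): 1 2 1 2 . . . 3 3 . . . . . . .
Index 8: author = 3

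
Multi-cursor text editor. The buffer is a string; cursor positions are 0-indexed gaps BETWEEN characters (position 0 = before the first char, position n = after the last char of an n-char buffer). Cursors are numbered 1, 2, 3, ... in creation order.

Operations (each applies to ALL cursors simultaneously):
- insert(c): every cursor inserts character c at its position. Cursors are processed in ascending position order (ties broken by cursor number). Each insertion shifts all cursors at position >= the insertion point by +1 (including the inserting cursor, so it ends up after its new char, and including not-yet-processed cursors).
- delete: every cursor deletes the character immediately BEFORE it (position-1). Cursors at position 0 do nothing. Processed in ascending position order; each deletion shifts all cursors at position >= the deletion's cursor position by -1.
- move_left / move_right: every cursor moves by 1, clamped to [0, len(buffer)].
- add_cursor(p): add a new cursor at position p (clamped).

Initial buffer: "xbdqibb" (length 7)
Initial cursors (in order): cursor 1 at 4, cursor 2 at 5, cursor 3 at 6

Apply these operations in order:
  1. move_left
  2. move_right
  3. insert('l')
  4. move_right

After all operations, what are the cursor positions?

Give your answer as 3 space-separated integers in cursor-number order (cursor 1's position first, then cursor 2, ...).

Answer: 6 8 10

Derivation:
After op 1 (move_left): buffer="xbdqibb" (len 7), cursors c1@3 c2@4 c3@5, authorship .......
After op 2 (move_right): buffer="xbdqibb" (len 7), cursors c1@4 c2@5 c3@6, authorship .......
After op 3 (insert('l')): buffer="xbdqlilblb" (len 10), cursors c1@5 c2@7 c3@9, authorship ....1.2.3.
After op 4 (move_right): buffer="xbdqlilblb" (len 10), cursors c1@6 c2@8 c3@10, authorship ....1.2.3.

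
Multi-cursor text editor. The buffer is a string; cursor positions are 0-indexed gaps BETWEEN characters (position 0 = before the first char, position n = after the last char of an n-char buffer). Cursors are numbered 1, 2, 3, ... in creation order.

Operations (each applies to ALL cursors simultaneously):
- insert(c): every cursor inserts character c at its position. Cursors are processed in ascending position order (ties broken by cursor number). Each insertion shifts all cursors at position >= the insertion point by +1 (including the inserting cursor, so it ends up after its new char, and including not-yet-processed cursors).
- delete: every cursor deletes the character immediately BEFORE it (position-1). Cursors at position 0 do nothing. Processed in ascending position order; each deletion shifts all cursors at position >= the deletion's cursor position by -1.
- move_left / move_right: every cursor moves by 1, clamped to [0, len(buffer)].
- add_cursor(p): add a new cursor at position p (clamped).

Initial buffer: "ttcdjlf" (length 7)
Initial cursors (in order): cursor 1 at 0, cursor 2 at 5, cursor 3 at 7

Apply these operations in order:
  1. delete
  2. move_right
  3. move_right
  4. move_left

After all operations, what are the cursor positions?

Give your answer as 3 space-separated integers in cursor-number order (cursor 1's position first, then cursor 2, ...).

Answer: 1 4 4

Derivation:
After op 1 (delete): buffer="ttcdl" (len 5), cursors c1@0 c2@4 c3@5, authorship .....
After op 2 (move_right): buffer="ttcdl" (len 5), cursors c1@1 c2@5 c3@5, authorship .....
After op 3 (move_right): buffer="ttcdl" (len 5), cursors c1@2 c2@5 c3@5, authorship .....
After op 4 (move_left): buffer="ttcdl" (len 5), cursors c1@1 c2@4 c3@4, authorship .....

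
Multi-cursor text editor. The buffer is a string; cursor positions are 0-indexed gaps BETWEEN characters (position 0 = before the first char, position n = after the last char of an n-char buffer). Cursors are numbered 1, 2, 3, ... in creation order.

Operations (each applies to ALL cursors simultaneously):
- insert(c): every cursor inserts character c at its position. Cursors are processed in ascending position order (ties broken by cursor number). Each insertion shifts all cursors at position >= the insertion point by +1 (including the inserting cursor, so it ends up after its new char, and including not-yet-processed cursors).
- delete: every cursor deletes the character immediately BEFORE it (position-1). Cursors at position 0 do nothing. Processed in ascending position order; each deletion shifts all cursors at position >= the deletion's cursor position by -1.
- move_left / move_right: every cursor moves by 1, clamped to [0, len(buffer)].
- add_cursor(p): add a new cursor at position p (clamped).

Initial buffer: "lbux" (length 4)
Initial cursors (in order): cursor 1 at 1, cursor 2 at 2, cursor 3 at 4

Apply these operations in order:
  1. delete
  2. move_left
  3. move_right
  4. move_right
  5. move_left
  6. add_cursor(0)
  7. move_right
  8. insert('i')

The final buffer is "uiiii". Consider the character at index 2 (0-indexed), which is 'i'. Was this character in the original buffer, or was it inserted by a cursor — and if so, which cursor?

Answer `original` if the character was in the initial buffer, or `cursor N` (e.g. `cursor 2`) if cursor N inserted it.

Answer: cursor 2

Derivation:
After op 1 (delete): buffer="u" (len 1), cursors c1@0 c2@0 c3@1, authorship .
After op 2 (move_left): buffer="u" (len 1), cursors c1@0 c2@0 c3@0, authorship .
After op 3 (move_right): buffer="u" (len 1), cursors c1@1 c2@1 c3@1, authorship .
After op 4 (move_right): buffer="u" (len 1), cursors c1@1 c2@1 c3@1, authorship .
After op 5 (move_left): buffer="u" (len 1), cursors c1@0 c2@0 c3@0, authorship .
After op 6 (add_cursor(0)): buffer="u" (len 1), cursors c1@0 c2@0 c3@0 c4@0, authorship .
After op 7 (move_right): buffer="u" (len 1), cursors c1@1 c2@1 c3@1 c4@1, authorship .
After op 8 (insert('i')): buffer="uiiii" (len 5), cursors c1@5 c2@5 c3@5 c4@5, authorship .1234
Authorship (.=original, N=cursor N): . 1 2 3 4
Index 2: author = 2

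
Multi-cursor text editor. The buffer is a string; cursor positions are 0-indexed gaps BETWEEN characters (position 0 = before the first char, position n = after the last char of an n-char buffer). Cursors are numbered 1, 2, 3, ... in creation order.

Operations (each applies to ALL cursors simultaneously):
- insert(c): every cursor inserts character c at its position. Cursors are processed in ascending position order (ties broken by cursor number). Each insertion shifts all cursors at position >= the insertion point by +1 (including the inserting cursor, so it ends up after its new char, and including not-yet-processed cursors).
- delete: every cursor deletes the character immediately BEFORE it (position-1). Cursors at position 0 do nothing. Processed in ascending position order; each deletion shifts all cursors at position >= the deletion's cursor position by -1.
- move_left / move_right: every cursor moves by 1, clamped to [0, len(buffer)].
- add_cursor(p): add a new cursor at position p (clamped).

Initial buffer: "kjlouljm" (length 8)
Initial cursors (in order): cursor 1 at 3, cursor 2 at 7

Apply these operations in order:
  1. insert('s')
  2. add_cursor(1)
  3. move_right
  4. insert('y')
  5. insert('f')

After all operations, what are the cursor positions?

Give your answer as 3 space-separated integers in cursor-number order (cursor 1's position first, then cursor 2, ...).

After op 1 (insert('s')): buffer="kjlsouljsm" (len 10), cursors c1@4 c2@9, authorship ...1....2.
After op 2 (add_cursor(1)): buffer="kjlsouljsm" (len 10), cursors c3@1 c1@4 c2@9, authorship ...1....2.
After op 3 (move_right): buffer="kjlsouljsm" (len 10), cursors c3@2 c1@5 c2@10, authorship ...1....2.
After op 4 (insert('y')): buffer="kjylsoyuljsmy" (len 13), cursors c3@3 c1@7 c2@13, authorship ..3.1.1...2.2
After op 5 (insert('f')): buffer="kjyflsoyfuljsmyf" (len 16), cursors c3@4 c1@9 c2@16, authorship ..33.1.11...2.22

Answer: 9 16 4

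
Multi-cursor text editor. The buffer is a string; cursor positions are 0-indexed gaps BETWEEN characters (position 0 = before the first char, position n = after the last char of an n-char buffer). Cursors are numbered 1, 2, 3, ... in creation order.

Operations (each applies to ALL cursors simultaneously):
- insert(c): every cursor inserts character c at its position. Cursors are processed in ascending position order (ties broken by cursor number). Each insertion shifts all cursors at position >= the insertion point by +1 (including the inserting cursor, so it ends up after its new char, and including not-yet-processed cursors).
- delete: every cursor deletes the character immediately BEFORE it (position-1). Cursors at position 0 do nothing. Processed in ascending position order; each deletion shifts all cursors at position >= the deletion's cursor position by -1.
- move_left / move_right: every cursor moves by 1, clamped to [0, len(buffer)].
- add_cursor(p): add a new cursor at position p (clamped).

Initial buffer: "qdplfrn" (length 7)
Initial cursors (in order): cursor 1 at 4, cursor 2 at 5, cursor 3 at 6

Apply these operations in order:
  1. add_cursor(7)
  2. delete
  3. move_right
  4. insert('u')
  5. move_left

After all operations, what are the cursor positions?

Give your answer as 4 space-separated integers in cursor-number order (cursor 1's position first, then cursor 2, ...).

After op 1 (add_cursor(7)): buffer="qdplfrn" (len 7), cursors c1@4 c2@5 c3@6 c4@7, authorship .......
After op 2 (delete): buffer="qdp" (len 3), cursors c1@3 c2@3 c3@3 c4@3, authorship ...
After op 3 (move_right): buffer="qdp" (len 3), cursors c1@3 c2@3 c3@3 c4@3, authorship ...
After op 4 (insert('u')): buffer="qdpuuuu" (len 7), cursors c1@7 c2@7 c3@7 c4@7, authorship ...1234
After op 5 (move_left): buffer="qdpuuuu" (len 7), cursors c1@6 c2@6 c3@6 c4@6, authorship ...1234

Answer: 6 6 6 6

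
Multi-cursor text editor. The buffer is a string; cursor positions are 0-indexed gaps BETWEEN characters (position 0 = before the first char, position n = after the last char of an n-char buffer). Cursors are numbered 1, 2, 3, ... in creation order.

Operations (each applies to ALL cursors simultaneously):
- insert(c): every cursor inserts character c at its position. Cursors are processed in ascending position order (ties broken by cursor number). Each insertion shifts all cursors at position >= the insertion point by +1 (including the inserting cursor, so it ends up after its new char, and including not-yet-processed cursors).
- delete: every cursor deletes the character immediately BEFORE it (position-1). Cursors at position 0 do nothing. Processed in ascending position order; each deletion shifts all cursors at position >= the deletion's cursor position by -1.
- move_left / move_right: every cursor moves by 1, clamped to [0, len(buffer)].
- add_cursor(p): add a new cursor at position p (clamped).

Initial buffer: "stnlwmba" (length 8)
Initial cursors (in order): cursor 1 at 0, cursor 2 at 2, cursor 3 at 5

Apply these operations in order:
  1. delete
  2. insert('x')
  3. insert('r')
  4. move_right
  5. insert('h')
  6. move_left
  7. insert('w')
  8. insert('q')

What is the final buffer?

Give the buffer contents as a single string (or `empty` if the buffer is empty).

After op 1 (delete): buffer="snlmba" (len 6), cursors c1@0 c2@1 c3@3, authorship ......
After op 2 (insert('x')): buffer="xsxnlxmba" (len 9), cursors c1@1 c2@3 c3@6, authorship 1.2..3...
After op 3 (insert('r')): buffer="xrsxrnlxrmba" (len 12), cursors c1@2 c2@5 c3@9, authorship 11.22..33...
After op 4 (move_right): buffer="xrsxrnlxrmba" (len 12), cursors c1@3 c2@6 c3@10, authorship 11.22..33...
After op 5 (insert('h')): buffer="xrshxrnhlxrmhba" (len 15), cursors c1@4 c2@8 c3@13, authorship 11.122.2.33.3..
After op 6 (move_left): buffer="xrshxrnhlxrmhba" (len 15), cursors c1@3 c2@7 c3@12, authorship 11.122.2.33.3..
After op 7 (insert('w')): buffer="xrswhxrnwhlxrmwhba" (len 18), cursors c1@4 c2@9 c3@15, authorship 11.1122.22.33.33..
After op 8 (insert('q')): buffer="xrswqhxrnwqhlxrmwqhba" (len 21), cursors c1@5 c2@11 c3@18, authorship 11.11122.222.33.333..

Answer: xrswqhxrnwqhlxrmwqhba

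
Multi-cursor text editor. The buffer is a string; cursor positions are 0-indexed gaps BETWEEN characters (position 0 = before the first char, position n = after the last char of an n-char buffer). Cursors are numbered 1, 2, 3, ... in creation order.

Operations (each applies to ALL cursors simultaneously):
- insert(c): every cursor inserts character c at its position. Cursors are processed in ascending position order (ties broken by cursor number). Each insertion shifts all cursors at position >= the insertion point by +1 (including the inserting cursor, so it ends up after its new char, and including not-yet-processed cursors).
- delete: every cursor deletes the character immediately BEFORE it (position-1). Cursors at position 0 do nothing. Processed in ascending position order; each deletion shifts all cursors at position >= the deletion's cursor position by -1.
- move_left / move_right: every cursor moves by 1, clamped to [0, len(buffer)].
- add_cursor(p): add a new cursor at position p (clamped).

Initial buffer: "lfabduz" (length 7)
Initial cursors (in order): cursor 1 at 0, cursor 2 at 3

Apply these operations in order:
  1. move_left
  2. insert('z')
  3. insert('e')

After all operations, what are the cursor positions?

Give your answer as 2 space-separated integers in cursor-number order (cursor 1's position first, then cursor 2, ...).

After op 1 (move_left): buffer="lfabduz" (len 7), cursors c1@0 c2@2, authorship .......
After op 2 (insert('z')): buffer="zlfzabduz" (len 9), cursors c1@1 c2@4, authorship 1..2.....
After op 3 (insert('e')): buffer="zelfzeabduz" (len 11), cursors c1@2 c2@6, authorship 11..22.....

Answer: 2 6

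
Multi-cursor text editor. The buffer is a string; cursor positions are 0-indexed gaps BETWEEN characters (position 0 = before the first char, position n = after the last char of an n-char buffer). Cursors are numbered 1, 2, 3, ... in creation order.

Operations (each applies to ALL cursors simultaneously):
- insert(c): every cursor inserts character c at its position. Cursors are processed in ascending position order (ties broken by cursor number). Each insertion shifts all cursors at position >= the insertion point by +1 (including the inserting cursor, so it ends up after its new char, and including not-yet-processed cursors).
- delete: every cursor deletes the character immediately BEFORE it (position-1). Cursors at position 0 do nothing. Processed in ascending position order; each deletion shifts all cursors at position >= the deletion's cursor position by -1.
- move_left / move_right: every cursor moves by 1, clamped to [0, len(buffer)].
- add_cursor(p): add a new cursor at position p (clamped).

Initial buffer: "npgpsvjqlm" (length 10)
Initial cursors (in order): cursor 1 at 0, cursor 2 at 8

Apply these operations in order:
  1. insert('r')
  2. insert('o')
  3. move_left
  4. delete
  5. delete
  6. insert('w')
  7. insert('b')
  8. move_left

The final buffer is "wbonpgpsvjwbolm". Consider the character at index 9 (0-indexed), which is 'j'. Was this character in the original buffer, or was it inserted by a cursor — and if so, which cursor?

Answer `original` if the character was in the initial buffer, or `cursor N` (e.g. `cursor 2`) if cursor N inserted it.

After op 1 (insert('r')): buffer="rnpgpsvjqrlm" (len 12), cursors c1@1 c2@10, authorship 1........2..
After op 2 (insert('o')): buffer="ronpgpsvjqrolm" (len 14), cursors c1@2 c2@12, authorship 11........22..
After op 3 (move_left): buffer="ronpgpsvjqrolm" (len 14), cursors c1@1 c2@11, authorship 11........22..
After op 4 (delete): buffer="onpgpsvjqolm" (len 12), cursors c1@0 c2@9, authorship 1........2..
After op 5 (delete): buffer="onpgpsvjolm" (len 11), cursors c1@0 c2@8, authorship 1.......2..
After op 6 (insert('w')): buffer="wonpgpsvjwolm" (len 13), cursors c1@1 c2@10, authorship 11.......22..
After op 7 (insert('b')): buffer="wbonpgpsvjwbolm" (len 15), cursors c1@2 c2@12, authorship 111.......222..
After op 8 (move_left): buffer="wbonpgpsvjwbolm" (len 15), cursors c1@1 c2@11, authorship 111.......222..
Authorship (.=original, N=cursor N): 1 1 1 . . . . . . . 2 2 2 . .
Index 9: author = original

Answer: original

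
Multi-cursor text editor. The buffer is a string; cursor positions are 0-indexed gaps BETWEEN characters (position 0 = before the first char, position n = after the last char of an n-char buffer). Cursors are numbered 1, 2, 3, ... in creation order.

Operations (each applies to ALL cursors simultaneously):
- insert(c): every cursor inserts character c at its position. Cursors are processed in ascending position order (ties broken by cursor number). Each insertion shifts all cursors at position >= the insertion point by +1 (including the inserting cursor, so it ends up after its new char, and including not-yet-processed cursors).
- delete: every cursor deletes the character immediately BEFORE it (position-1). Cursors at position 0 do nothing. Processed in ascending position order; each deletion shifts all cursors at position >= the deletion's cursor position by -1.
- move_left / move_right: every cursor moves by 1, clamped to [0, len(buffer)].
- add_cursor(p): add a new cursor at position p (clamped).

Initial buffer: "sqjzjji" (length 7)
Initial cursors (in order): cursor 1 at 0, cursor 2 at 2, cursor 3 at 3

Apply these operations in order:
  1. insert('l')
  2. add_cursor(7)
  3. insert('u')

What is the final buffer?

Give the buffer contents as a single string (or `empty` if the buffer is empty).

After op 1 (insert('l')): buffer="lsqljlzjji" (len 10), cursors c1@1 c2@4 c3@6, authorship 1..2.3....
After op 2 (add_cursor(7)): buffer="lsqljlzjji" (len 10), cursors c1@1 c2@4 c3@6 c4@7, authorship 1..2.3....
After op 3 (insert('u')): buffer="lusqlujluzujji" (len 14), cursors c1@2 c2@6 c3@9 c4@11, authorship 11..22.33.4...

Answer: lusqlujluzujji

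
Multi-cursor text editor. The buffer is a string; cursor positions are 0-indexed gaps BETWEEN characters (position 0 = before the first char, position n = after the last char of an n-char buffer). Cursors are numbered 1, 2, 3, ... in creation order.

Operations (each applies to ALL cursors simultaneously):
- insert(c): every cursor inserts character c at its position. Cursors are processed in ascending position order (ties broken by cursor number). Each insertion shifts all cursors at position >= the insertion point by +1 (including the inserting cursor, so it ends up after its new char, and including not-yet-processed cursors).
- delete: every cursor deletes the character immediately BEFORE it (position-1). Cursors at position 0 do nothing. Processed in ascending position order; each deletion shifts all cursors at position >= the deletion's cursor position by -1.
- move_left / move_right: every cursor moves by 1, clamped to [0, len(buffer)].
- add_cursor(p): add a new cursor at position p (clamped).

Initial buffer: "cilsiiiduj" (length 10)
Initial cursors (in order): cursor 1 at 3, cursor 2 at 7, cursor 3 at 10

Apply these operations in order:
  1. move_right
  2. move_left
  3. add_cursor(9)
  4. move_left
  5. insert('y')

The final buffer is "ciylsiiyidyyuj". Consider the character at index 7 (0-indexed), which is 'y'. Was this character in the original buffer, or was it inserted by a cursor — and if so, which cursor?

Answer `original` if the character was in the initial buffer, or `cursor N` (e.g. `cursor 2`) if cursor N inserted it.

After op 1 (move_right): buffer="cilsiiiduj" (len 10), cursors c1@4 c2@8 c3@10, authorship ..........
After op 2 (move_left): buffer="cilsiiiduj" (len 10), cursors c1@3 c2@7 c3@9, authorship ..........
After op 3 (add_cursor(9)): buffer="cilsiiiduj" (len 10), cursors c1@3 c2@7 c3@9 c4@9, authorship ..........
After op 4 (move_left): buffer="cilsiiiduj" (len 10), cursors c1@2 c2@6 c3@8 c4@8, authorship ..........
After op 5 (insert('y')): buffer="ciylsiiyidyyuj" (len 14), cursors c1@3 c2@8 c3@12 c4@12, authorship ..1....2..34..
Authorship (.=original, N=cursor N): . . 1 . . . . 2 . . 3 4 . .
Index 7: author = 2

Answer: cursor 2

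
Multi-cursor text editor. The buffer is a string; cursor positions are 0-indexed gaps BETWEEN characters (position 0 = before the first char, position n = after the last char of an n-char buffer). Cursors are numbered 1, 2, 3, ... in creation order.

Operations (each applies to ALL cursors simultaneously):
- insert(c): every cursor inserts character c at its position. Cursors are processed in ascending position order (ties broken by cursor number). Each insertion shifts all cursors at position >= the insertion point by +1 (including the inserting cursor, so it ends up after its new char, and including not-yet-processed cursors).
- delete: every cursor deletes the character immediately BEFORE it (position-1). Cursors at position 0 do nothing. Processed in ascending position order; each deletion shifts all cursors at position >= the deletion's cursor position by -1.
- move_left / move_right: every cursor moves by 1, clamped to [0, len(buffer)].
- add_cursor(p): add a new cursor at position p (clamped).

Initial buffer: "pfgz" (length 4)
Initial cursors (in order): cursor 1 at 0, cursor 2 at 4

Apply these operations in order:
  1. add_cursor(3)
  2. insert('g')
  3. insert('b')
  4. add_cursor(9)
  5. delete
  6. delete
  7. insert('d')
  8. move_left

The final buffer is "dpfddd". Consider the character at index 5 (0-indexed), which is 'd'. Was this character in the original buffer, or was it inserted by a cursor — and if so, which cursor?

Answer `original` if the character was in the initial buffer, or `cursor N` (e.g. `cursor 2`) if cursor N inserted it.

Answer: cursor 4

Derivation:
After op 1 (add_cursor(3)): buffer="pfgz" (len 4), cursors c1@0 c3@3 c2@4, authorship ....
After op 2 (insert('g')): buffer="gpfggzg" (len 7), cursors c1@1 c3@5 c2@7, authorship 1...3.2
After op 3 (insert('b')): buffer="gbpfggbzgb" (len 10), cursors c1@2 c3@7 c2@10, authorship 11...33.22
After op 4 (add_cursor(9)): buffer="gbpfggbzgb" (len 10), cursors c1@2 c3@7 c4@9 c2@10, authorship 11...33.22
After op 5 (delete): buffer="gpfggz" (len 6), cursors c1@1 c3@5 c2@6 c4@6, authorship 1...3.
After op 6 (delete): buffer="pf" (len 2), cursors c1@0 c2@2 c3@2 c4@2, authorship ..
After op 7 (insert('d')): buffer="dpfddd" (len 6), cursors c1@1 c2@6 c3@6 c4@6, authorship 1..234
After op 8 (move_left): buffer="dpfddd" (len 6), cursors c1@0 c2@5 c3@5 c4@5, authorship 1..234
Authorship (.=original, N=cursor N): 1 . . 2 3 4
Index 5: author = 4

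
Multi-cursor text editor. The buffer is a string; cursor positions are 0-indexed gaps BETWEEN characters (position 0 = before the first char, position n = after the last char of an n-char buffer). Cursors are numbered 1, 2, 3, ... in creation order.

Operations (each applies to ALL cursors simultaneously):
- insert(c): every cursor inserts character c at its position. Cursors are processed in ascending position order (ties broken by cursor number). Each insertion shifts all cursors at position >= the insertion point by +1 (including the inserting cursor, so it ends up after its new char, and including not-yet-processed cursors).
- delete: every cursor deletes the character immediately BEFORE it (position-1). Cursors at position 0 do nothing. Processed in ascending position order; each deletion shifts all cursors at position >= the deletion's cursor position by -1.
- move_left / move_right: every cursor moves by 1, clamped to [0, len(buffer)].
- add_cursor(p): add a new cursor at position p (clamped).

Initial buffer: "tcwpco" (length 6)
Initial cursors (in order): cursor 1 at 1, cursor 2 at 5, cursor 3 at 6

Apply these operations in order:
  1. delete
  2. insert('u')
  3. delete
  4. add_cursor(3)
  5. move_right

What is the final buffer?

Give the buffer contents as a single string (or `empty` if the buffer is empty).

After op 1 (delete): buffer="cwp" (len 3), cursors c1@0 c2@3 c3@3, authorship ...
After op 2 (insert('u')): buffer="ucwpuu" (len 6), cursors c1@1 c2@6 c3@6, authorship 1...23
After op 3 (delete): buffer="cwp" (len 3), cursors c1@0 c2@3 c3@3, authorship ...
After op 4 (add_cursor(3)): buffer="cwp" (len 3), cursors c1@0 c2@3 c3@3 c4@3, authorship ...
After op 5 (move_right): buffer="cwp" (len 3), cursors c1@1 c2@3 c3@3 c4@3, authorship ...

Answer: cwp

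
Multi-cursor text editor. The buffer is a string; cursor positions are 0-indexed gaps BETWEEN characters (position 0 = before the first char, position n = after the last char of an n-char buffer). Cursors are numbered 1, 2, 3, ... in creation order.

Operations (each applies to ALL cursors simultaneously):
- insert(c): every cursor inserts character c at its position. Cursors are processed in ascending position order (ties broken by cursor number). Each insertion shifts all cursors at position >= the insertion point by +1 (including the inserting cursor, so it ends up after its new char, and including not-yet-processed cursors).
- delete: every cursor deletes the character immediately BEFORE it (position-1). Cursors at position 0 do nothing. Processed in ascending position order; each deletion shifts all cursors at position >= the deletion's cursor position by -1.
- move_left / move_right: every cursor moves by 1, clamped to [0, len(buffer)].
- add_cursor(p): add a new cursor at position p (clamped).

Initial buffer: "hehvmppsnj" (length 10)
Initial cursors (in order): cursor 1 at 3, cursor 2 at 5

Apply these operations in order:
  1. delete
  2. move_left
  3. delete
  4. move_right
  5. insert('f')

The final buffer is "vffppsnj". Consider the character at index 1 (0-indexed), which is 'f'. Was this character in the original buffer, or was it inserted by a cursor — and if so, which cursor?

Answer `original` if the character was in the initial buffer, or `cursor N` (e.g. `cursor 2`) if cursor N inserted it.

Answer: cursor 1

Derivation:
After op 1 (delete): buffer="hevppsnj" (len 8), cursors c1@2 c2@3, authorship ........
After op 2 (move_left): buffer="hevppsnj" (len 8), cursors c1@1 c2@2, authorship ........
After op 3 (delete): buffer="vppsnj" (len 6), cursors c1@0 c2@0, authorship ......
After op 4 (move_right): buffer="vppsnj" (len 6), cursors c1@1 c2@1, authorship ......
After op 5 (insert('f')): buffer="vffppsnj" (len 8), cursors c1@3 c2@3, authorship .12.....
Authorship (.=original, N=cursor N): . 1 2 . . . . .
Index 1: author = 1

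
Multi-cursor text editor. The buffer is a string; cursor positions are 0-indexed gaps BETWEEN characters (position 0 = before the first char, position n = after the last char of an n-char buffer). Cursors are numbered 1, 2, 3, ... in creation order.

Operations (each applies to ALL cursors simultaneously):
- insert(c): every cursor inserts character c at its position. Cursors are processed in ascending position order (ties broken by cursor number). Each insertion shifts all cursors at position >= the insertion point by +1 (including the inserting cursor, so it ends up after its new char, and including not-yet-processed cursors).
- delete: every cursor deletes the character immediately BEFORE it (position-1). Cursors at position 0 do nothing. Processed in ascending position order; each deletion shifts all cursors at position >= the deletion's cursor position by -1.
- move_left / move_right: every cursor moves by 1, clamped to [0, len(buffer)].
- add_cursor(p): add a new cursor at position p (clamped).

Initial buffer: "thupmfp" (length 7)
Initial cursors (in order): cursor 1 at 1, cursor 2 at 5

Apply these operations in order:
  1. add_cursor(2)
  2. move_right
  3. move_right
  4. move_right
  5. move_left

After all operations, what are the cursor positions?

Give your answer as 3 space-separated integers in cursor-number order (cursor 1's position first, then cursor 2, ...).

After op 1 (add_cursor(2)): buffer="thupmfp" (len 7), cursors c1@1 c3@2 c2@5, authorship .......
After op 2 (move_right): buffer="thupmfp" (len 7), cursors c1@2 c3@3 c2@6, authorship .......
After op 3 (move_right): buffer="thupmfp" (len 7), cursors c1@3 c3@4 c2@7, authorship .......
After op 4 (move_right): buffer="thupmfp" (len 7), cursors c1@4 c3@5 c2@7, authorship .......
After op 5 (move_left): buffer="thupmfp" (len 7), cursors c1@3 c3@4 c2@6, authorship .......

Answer: 3 6 4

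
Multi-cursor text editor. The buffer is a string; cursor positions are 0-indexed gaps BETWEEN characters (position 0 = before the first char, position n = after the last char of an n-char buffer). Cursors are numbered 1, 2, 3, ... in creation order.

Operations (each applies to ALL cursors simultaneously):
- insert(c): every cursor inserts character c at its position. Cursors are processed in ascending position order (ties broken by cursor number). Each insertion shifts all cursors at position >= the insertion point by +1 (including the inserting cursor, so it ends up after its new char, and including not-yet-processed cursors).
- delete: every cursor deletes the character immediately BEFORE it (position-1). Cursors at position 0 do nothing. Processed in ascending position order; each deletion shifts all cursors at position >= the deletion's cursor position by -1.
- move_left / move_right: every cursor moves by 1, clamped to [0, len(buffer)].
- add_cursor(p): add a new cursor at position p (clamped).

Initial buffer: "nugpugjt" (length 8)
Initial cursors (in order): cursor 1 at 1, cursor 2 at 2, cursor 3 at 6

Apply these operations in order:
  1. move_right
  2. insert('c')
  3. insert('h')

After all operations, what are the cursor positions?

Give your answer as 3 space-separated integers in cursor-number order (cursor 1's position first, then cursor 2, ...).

After op 1 (move_right): buffer="nugpugjt" (len 8), cursors c1@2 c2@3 c3@7, authorship ........
After op 2 (insert('c')): buffer="nucgcpugjct" (len 11), cursors c1@3 c2@5 c3@10, authorship ..1.2....3.
After op 3 (insert('h')): buffer="nuchgchpugjcht" (len 14), cursors c1@4 c2@7 c3@13, authorship ..11.22....33.

Answer: 4 7 13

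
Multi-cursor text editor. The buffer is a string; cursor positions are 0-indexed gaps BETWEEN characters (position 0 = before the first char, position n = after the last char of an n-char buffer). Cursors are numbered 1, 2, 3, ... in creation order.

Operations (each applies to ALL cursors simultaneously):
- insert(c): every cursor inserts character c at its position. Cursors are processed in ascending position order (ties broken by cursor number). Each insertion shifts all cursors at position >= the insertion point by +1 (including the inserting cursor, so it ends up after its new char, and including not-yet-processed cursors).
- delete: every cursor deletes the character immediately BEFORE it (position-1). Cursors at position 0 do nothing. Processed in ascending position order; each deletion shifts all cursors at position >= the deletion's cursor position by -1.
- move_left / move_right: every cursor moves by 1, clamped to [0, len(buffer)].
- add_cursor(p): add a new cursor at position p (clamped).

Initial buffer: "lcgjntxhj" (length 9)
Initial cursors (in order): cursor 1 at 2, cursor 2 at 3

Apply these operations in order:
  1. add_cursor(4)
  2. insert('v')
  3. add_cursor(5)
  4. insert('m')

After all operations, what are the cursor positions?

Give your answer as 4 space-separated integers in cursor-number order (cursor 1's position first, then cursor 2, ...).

After op 1 (add_cursor(4)): buffer="lcgjntxhj" (len 9), cursors c1@2 c2@3 c3@4, authorship .........
After op 2 (insert('v')): buffer="lcvgvjvntxhj" (len 12), cursors c1@3 c2@5 c3@7, authorship ..1.2.3.....
After op 3 (add_cursor(5)): buffer="lcvgvjvntxhj" (len 12), cursors c1@3 c2@5 c4@5 c3@7, authorship ..1.2.3.....
After op 4 (insert('m')): buffer="lcvmgvmmjvmntxhj" (len 16), cursors c1@4 c2@8 c4@8 c3@11, authorship ..11.224.33.....

Answer: 4 8 11 8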